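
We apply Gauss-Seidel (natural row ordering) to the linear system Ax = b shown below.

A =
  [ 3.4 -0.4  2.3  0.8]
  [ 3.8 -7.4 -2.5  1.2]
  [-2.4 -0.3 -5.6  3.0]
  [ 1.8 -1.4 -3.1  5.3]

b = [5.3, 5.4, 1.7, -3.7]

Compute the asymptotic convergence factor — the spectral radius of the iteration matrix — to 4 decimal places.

A = D + L + U where D = diag(3.4, -7.4, -5.6, 5.3).
Gauss-Seidel: T = -(D+L)⁻¹U, row 0 first, T[0,1] = -(-0.4)/(3.4) = +0.1176; later rows by forward substitution.
  T[0,:] = [+0.0000 +0.1176 -0.6765 -0.2353]
  T[1,:] = [+0.0000 +0.0604 -0.6852 +0.0413]
  T[2,:] = [+0.0000 -0.0537 +0.3266 +0.6343]
  T[3,:] = [+0.0000 -0.0554 +0.2398 +0.4619]
eigenvalue magnitudes: 0.8449, 0.0925, 0.0925, 0.0000.
spectral radius ρ = 0.8449; 0.8449 < 1 ⇒ converges.

0.8449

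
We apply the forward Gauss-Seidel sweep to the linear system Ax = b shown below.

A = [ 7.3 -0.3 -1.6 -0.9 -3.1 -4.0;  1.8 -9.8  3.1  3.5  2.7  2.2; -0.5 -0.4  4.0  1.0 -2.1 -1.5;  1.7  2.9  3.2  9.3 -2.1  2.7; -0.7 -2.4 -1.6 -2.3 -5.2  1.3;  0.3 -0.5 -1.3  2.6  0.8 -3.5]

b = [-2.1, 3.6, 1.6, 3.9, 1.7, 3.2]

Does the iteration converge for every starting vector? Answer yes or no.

yes

Split A = D + L + U, D = diag(7.3, -9.8, 4, 9.3, -5.2, -3.5).
GS T = -(D+L)⁻¹U: row 0 first, T[0,3] = -(-0.9)/(7.3) = +0.1233; later rows by forward substitution.
  T[0,:] = [+0.0000, +0.0411, +0.2192, +0.1233, +0.4247, +0.5479]
  T[1,:] = [+0.0000, +0.0075, +0.3566, +0.3798, +0.3535, +0.3251]
  T[2,:] = [+0.0000, +0.0059, +0.0631, -0.1966, +0.6134, +0.4760]
  T[3,:] = [+0.0000, -0.0119, -0.1730, -0.0733, -0.1731, -0.6557]
  T[4,:] = [+0.0000, -0.0056, -0.1370, -0.0990, -0.3325, +0.1697]
  T[5,:] = [+0.0000, -0.0099, -0.2154, -0.0477, -0.4466, -0.6246]
|λ(T)| sorted: 0.5267, 0.4033, 0.4033, 0.0136, 0.0136, 0.0000.
ρ(T) = max|λ| = 0.5267; 0.5267 < 1: convergent.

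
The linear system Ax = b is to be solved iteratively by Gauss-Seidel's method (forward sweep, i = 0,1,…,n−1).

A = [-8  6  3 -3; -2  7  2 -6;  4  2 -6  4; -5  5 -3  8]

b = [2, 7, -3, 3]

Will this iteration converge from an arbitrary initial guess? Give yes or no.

Split A = D + L + U, D = diag(-8, 7, -6, 8).
Gauss-Seidel: T = -(D+L)⁻¹U, row 0 first, T[0,1] = -(6)/(-8) = +0.7500; later rows by forward substitution.
  T[0,:] = [+0.0000, +0.7500, +0.3750, -0.3750]
  T[1,:] = [+0.0000, +0.2143, -0.1786, +0.7500]
  T[2,:] = [+0.0000, +0.5714, +0.1905, +0.6667]
  T[3,:] = [+0.0000, +0.5491, +0.4174, -0.4531]
|roots of det(T-λI)|: 0.9335, 0.7592, 0.1260, 0.0000.
ρ(T) = max|λ| = 0.9335; 0.9335 < 1, so it converges for any x₀.

yes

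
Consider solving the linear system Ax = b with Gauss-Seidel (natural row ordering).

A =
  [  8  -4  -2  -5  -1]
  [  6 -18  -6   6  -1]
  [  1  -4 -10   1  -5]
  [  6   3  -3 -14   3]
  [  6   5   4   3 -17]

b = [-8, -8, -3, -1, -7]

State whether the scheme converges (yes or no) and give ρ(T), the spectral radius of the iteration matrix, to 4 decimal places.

Write A = D+L+U with D = diag(8, -18, -10, -14, -17).
GS T = -(D+L)⁻¹U: row 0 first, T[0,4] = -(-1)/(8) = +0.1250; later rows by forward substitution.
  T[0,:] = [+0.0000, +0.5000, +0.2500, +0.6250, +0.1250]
  T[1,:] = [+0.0000, +0.1667, -0.2500, +0.5417, -0.0139]
  T[2,:] = [+0.0000, -0.0167, +0.1250, -0.0542, -0.4819]
  T[3,:] = [+0.0000, +0.2536, +0.0268, +0.3955, +0.3682]
  T[4,:] = [+0.0000, +0.2663, +0.0488, +0.4370, -0.0084]
moduli |λ_i(T)| = 0.8870, 0.2200, 0.2200, 0.0294, 0.0000.
ρ = 0.8870; 0.8870 < 1, so it converges for any x₀.

yes, ρ = 0.8870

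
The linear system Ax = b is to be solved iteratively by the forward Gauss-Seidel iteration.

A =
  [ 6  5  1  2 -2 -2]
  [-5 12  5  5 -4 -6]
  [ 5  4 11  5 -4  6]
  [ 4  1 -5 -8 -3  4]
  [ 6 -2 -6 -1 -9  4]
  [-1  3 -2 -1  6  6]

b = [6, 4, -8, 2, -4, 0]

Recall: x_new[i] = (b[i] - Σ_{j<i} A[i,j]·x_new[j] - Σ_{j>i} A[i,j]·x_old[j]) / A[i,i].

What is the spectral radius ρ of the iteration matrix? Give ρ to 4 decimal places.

1.5211

A = D + L + U where D = diag(6, 12, 11, -8, -9, 6).
T_GS = -(D+L)⁻¹U: row 0 first, T[0,3] = -(2)/(6) = -0.3333; later rows by forward substitution.
  T[0,:] = [+0.0000 -0.8333 -0.1667 -0.3333 +0.3333 +0.3333]
  T[1,:] = [+0.0000 -0.3472 -0.4861 -0.5556 +0.4722 +0.6389]
  T[2,:] = [+0.0000 +0.5051 +0.2525 -0.1010 +0.0404 -0.9293]
  T[3,:] = [+0.0000 -0.7757 -0.3019 -0.1730 -0.1746 +1.3273]
  T[4,:] = [+0.0000 -0.7289 -0.1379 -0.0122 +0.1097 +0.9967]
  T[5,:] = [+0.0000 +0.8027 +0.3870 +0.1719 -0.3059 -1.3492]
|eigenvalues of T|: 1.5211, 0.4588, 0.4588, 0.1746, 0.0784, 0.0000.
spectral radius ρ = 1.5211; 1.5211 > 1 ⇒ diverges.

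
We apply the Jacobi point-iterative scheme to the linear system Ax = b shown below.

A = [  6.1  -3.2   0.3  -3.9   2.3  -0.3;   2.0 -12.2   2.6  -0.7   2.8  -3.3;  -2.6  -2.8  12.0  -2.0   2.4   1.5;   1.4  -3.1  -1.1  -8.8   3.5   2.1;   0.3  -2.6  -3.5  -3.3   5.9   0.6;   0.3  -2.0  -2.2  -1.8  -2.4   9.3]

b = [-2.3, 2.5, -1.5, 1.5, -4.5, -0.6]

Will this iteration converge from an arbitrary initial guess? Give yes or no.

yes

Write A = D+L+U with D = diag(6.1, -12.2, 12, -8.8, 5.9, 9.3).
Jacobi T = -D⁻¹(L+U): T[2,5] = -(1.5)/(12) = -0.1250; T[2,2] = 0.
  T[0,:] = [+0.0000 +0.5246 -0.0492 +0.6393 -0.3770 +0.0492]
  T[1,:] = [+0.1639 +0.0000 +0.2131 -0.0574 +0.2295 -0.2705]
  T[2,:] = [+0.2167 +0.2333 +0.0000 +0.1667 -0.2000 -0.1250]
  T[3,:] = [+0.1591 -0.3523 -0.1250 +0.0000 +0.3977 +0.2386]
  T[4,:] = [-0.0508 +0.4407 +0.5932 +0.5593 +0.0000 -0.1017]
  T[5,:] = [-0.0323 +0.2151 +0.2366 +0.1935 +0.2581 +0.0000]
moduli |λ_i(T)| = 0.8528, 0.5998, 0.4296, 0.4296, 0.1447, 0.1447.
spectral radius ρ = 0.8528; 0.8528 < 1, so it converges for any x₀.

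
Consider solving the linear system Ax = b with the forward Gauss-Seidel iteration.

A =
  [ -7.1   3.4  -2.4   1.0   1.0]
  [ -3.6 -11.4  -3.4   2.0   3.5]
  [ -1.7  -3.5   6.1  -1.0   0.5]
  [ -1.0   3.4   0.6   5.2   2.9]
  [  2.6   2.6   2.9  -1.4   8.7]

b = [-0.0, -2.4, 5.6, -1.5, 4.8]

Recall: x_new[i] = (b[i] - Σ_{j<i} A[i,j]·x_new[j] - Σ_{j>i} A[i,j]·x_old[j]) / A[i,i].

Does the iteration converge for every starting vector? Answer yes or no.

Let D = diag(-7.1, -11.4, 6.1, 5.2, 8.7); L, U the strict triangles.
Gauss-Seidel: T = -(D+L)⁻¹U, row 0 first, T[0,1] = -(3.4)/(-7.1) = +0.4789; later rows by forward substitution.
  T[0,:] = [+0.0000 +0.4789 -0.3380 +0.1408 +0.1408]
  T[1,:] = [+0.0000 -0.1512 -0.1915 +0.1310 +0.2625]
  T[2,:] = [+0.0000 +0.0467 -0.2041 +0.2783 +0.1079]
  T[3,:] = [+0.0000 +0.1856 +0.0838 -0.0907 -0.7147]
  T[4,:] = [+0.0000 -0.0836 +0.2398 -0.1886 -0.2715]
|eigenvalues of T|: 0.7160, 0.1814, 0.1814, 0.1656, 0.0000.
spectral radius ρ = 0.7160; 0.7160 < 1: convergent.

yes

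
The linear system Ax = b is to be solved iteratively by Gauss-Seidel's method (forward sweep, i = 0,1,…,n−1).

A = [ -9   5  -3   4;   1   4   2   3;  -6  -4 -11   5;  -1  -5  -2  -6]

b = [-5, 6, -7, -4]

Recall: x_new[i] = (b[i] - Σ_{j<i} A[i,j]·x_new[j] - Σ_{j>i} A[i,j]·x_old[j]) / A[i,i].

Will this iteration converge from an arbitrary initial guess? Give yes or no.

Write A = D+L+U with D = diag(-9, 4, -11, -6).
GS T = -(D+L)⁻¹U: row 0 first, T[0,2] = -(-3)/(-9) = -0.3333; later rows by forward substitution.
  T[0,:] = [+0.0000 +0.5556 -0.3333 +0.4444]
  T[1,:] = [+0.0000 -0.1389 -0.4167 -0.8611]
  T[2,:] = [+0.0000 -0.2525 +0.3333 +0.5253]
  T[3,:] = [+0.0000 +0.1073 +0.2917 +0.4684]
|eigenvalues of T|: 0.8376, 0.1585, 0.1585, 0.0000.
ρ(T) = max|λ| = 0.8376; 0.8376 < 1, so it converges for any x₀.

yes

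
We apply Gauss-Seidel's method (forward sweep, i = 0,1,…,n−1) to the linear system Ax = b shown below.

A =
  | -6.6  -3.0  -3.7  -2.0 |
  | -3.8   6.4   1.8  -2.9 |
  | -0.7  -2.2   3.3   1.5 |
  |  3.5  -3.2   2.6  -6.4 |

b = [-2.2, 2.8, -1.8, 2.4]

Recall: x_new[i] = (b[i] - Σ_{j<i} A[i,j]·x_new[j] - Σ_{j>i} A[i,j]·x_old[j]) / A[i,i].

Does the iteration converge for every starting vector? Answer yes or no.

yes

A = D + L + U where D = diag(-6.6, 6.4, 3.3, -6.4).
GS T = -(D+L)⁻¹U: row 0 first, T[0,3] = -(-2)/(-6.6) = -0.3030; later rows by forward substitution.
  T[0,:] = [+0.0000, -0.4545, -0.5606, -0.3030]
  T[1,:] = [+0.0000, -0.2699, -0.6141, +0.2732]
  T[2,:] = [+0.0000, -0.2763, -0.5283, -0.3367]
  T[3,:] = [+0.0000, -0.2259, -0.2142, -0.4391]
eigenvalue magnitudes: 0.9404, 0.1838, 0.1838, 0.0000.
ρ(T) = max|λ| = 0.9404; 0.9404 < 1 ⇒ converges.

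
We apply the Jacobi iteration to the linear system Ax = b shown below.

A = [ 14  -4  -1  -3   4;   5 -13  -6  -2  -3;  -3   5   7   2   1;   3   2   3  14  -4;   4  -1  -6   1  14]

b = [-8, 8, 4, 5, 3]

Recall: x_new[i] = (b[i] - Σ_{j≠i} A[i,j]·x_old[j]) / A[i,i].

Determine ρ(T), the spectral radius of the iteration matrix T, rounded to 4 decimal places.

Split A = D + L + U, D = diag(14, -13, 7, 14, 14).
Jacobi T = -D⁻¹(L+U): T[3,1] = -(2)/(14) = -0.1429; T[3,3] = 0.
  T[0,:] = [+0.0000, +0.2857, +0.0714, +0.2143, -0.2857]
  T[1,:] = [+0.3846, +0.0000, -0.4615, -0.1538, -0.2308]
  T[2,:] = [+0.4286, -0.7143, +0.0000, -0.2857, -0.1429]
  T[3,:] = [-0.2143, -0.1429, -0.2143, +0.0000, +0.2857]
  T[4,:] = [-0.2857, +0.0714, +0.4286, -0.0714, +0.0000]
|λ(T)| sorted: 0.8494, 0.6009, 0.3611, 0.3611, 0.1301.
ρ(T) = max|λ| = 0.8494; 0.8494 < 1, so it converges for any x₀.

0.8494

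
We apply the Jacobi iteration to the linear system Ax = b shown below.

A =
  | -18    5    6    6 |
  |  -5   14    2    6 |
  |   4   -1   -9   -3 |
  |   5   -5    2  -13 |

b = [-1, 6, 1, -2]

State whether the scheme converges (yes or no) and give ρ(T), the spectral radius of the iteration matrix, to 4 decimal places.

Split A = D + L + U, D = diag(-18, 14, -9, -13).
Jacobi T = -D⁻¹(L+U): T[1,2] = -(2)/(14) = -0.1429; T[1,1] = 0.
  T[0,:] = [+0.0000 +0.2778 +0.3333 +0.3333]
  T[1,:] = [+0.3571 +0.0000 -0.1429 -0.4286]
  T[2,:] = [+0.4444 -0.1111 +0.0000 -0.3333]
  T[3,:] = [+0.3846 -0.3846 +0.1538 +0.0000]
|eigenvalues of T|: 0.8328, 0.4138, 0.4138, 0.0214.
ρ(T) = max|λ| = 0.8328; 0.8328 < 1: convergent.

yes, ρ = 0.8328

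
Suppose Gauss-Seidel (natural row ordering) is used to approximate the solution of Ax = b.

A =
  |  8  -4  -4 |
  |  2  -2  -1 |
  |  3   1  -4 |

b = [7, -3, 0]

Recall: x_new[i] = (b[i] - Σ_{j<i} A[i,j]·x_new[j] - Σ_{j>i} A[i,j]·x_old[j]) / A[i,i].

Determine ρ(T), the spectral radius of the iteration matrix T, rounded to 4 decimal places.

Split A = D + L + U, D = diag(8, -2, -4).
GS T = -(D+L)⁻¹U: row 0 first, T[0,2] = -(-4)/(8) = +0.5000; later rows by forward substitution.
  T[0,:] = [+0.0000 +0.5000 +0.5000]
  T[1,:] = [+0.0000 +0.5000 +0.0000]
  T[2,:] = [+0.0000 +0.5000 +0.3750]
moduli |λ_i(T)| = 0.5000, 0.3750, 0.0000.
ρ = 0.5000; 0.5000 < 1 ⇒ converges.

0.5000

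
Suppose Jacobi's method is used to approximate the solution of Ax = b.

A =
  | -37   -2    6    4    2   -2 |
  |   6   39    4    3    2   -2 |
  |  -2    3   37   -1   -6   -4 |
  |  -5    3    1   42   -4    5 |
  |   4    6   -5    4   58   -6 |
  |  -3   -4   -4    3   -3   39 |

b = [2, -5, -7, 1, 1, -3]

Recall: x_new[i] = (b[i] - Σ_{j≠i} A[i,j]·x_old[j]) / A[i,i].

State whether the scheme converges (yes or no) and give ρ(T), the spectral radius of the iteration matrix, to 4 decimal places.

yes, ρ = 0.2693

Split A = D + L + U, D = diag(-37, 39, 37, 42, 58, 39).
Jacobi T = -D⁻¹(L+U): T[0,1] = -(-2)/(-37) = -0.0541; T[0,0] = 0.
  T[0,:] = [+0.0000, -0.0541, +0.1622, +0.1081, +0.0541, -0.0541]
  T[1,:] = [-0.1538, +0.0000, -0.1026, -0.0769, -0.0513, +0.0513]
  T[2,:] = [+0.0541, -0.0811, +0.0000, +0.0270, +0.1622, +0.1081]
  T[3,:] = [+0.1190, -0.0714, -0.0238, +0.0000, +0.0952, -0.1190]
  T[4,:] = [-0.0690, -0.1034, +0.0862, -0.0690, +0.0000, +0.1034]
  T[5,:] = [+0.0769, +0.1026, +0.1026, -0.0769, +0.0769, +0.0000]
|λ(T)| sorted: 0.2693, 0.2112, 0.1799, 0.1799, 0.1138, 0.1138.
ρ(T) = max|λ| = 0.2693; 0.2693 < 1, so it converges for any x₀.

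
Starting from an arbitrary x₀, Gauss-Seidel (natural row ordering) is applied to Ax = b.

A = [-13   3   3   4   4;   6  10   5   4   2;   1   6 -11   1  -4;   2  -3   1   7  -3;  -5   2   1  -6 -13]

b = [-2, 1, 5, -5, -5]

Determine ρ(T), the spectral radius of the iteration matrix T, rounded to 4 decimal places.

0.8352

Split A = D + L + U, D = diag(-13, 10, -11, 7, -13).
GS T = -(D+L)⁻¹U: row 0 first, T[0,4] = -(4)/(-13) = +0.3077; later rows by forward substitution.
  T[0,:] = [+0.0000, +0.2308, +0.2308, +0.3077, +0.3077]
  T[1,:] = [+0.0000, -0.1385, -0.6385, -0.5846, -0.3846]
  T[2,:] = [+0.0000, -0.0545, -0.3273, -0.2000, -0.5455]
  T[3,:] = [+0.0000, -0.1175, -0.2928, -0.3099, +0.2537]
  T[4,:] = [+0.0000, -0.0600, -0.0770, -0.0806, -0.3366]
|λ(T)| sorted: 0.8352, 0.1832, 0.1832, 0.0617, 0.0000.
ρ(T) = max|λ| = 0.8352; 0.8352 < 1: convergent.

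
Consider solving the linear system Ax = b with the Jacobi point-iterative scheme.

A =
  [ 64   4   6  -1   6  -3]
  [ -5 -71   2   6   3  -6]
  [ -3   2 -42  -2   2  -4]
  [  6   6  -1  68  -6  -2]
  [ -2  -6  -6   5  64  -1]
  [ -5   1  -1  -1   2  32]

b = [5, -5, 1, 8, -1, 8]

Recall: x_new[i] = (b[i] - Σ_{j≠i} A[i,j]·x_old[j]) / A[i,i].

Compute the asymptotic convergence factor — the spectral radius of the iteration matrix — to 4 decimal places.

A = D + L + U where D = diag(64, -71, -42, 68, 64, 32).
T_J = -D⁻¹(L+U): T[2,3] = -(-2)/(-42) = -0.0476; T[2,2] = 0.
  T[0,:] = [+0.0000, -0.0625, -0.0938, +0.0156, -0.0938, +0.0469]
  T[1,:] = [-0.0704, +0.0000, +0.0282, +0.0845, +0.0423, -0.0845]
  T[2,:] = [-0.0714, +0.0476, +0.0000, -0.0476, +0.0476, -0.0952]
  T[3,:] = [-0.0882, -0.0882, +0.0147, +0.0000, +0.0882, +0.0294]
  T[4,:] = [+0.0312, +0.0938, +0.0938, -0.0781, +0.0000, +0.0156]
  T[5,:] = [+0.1562, -0.0312, +0.0312, +0.0312, -0.0625, +0.0000]
moduli |λ_i(T)| = 0.2241, 0.1366, 0.1366, 0.0833, 0.0833, 0.0578.
spectral radius ρ = 0.2241; 0.2241 < 1, so it converges for any x₀.

0.2241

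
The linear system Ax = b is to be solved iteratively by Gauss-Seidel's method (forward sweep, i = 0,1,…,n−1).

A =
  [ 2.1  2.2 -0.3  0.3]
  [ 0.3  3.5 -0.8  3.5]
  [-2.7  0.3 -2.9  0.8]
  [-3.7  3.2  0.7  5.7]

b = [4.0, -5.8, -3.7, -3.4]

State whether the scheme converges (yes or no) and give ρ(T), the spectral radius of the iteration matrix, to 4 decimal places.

Diagonal D = diag(2.1, 3.5, -2.9, 5.7); L, U strict lower/upper.
Gauss-Seidel: T = -(D+L)⁻¹U, row 0 first, T[0,2] = -(-0.3)/(2.1) = +0.1429; later rows by forward substitution.
  T[0,:] = [+0.0000 -1.0476 +0.1429 -0.1429]
  T[1,:] = [+0.0000 +0.0898 +0.2163 -0.9878]
  T[2,:] = [+0.0000 +0.9847 -0.1106 +0.3067]
  T[3,:] = [+0.0000 -0.8514 -0.0151 +0.4241]
|λ(T)| sorted: 1.2380, 0.8744, 0.0396, 0.0000.
ρ(T) = max|λ| = 1.2380; 1.2380 > 1, so it fails to converge.

no, ρ = 1.2380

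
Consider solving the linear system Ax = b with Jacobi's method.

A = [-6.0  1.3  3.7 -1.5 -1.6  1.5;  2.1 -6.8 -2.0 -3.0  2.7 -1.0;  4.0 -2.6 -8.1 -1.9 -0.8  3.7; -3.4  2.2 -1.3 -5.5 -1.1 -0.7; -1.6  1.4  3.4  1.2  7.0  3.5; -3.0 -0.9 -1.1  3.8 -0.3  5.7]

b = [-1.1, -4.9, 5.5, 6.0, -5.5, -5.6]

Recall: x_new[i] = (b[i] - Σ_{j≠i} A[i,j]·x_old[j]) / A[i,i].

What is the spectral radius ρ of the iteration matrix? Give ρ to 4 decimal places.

1.1858

Diagonal D = diag(-6, -6.8, -8.1, -5.5, 7, 5.7); L, U strict lower/upper.
Jacobi: T = -D⁻¹(L+U), T[5,1] = -(-0.9)/(5.7) = +0.1579; T[5,5] = 0.
  T[0,:] = [+0.0000 +0.2167 +0.6167 -0.2500 -0.2667 +0.2500]
  T[1,:] = [+0.3088 +0.0000 -0.2941 -0.4412 +0.3971 -0.1471]
  T[2,:] = [+0.4938 -0.3210 +0.0000 -0.2346 -0.0988 +0.4568]
  T[3,:] = [-0.6182 +0.4000 -0.2364 +0.0000 -0.2000 -0.1273]
  T[4,:] = [+0.2286 -0.2000 -0.4857 -0.1714 +0.0000 -0.5000]
  T[5,:] = [+0.5263 +0.1579 +0.1930 -0.6667 +0.0526 +0.0000]
|roots of det(T-λI)|: 1.1858, 0.5280, 0.5280, 0.5217, 0.5217, 0.1353.
ρ(T) = max|λ| = 1.1858; 1.1858 > 1 ⇒ diverges.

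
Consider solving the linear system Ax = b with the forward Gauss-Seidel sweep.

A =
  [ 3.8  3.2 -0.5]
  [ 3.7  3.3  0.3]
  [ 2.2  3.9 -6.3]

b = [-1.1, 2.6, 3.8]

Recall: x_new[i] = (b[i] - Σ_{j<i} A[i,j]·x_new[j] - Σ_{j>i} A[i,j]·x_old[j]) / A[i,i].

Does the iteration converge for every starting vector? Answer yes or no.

yes

A = D + L + U where D = diag(3.8, 3.3, -6.3).
Gauss-Seidel: T = -(D+L)⁻¹U, row 0 first, T[0,1] = -(3.2)/(3.8) = -0.8421; later rows by forward substitution.
  T[0,:] = [+0.0000, -0.8421, +0.1316]
  T[1,:] = [+0.0000, +0.9442, -0.2384]
  T[2,:] = [+0.0000, +0.2904, -0.1017]
|eigenvalues of T|: 0.8731, 0.0306, 0.0000.
ρ(T) = max|λ| = 0.8731; 0.8731 < 1, so it converges for any x₀.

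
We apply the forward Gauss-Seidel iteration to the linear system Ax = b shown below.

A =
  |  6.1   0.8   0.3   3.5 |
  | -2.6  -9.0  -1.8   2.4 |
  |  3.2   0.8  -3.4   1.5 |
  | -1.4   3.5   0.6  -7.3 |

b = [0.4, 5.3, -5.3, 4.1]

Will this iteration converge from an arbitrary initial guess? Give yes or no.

Diagonal D = diag(6.1, -9, -3.4, -7.3); L, U strict lower/upper.
T_GS = -(D+L)⁻¹U: row 0 first, T[0,3] = -(3.5)/(6.1) = -0.5738; later rows by forward substitution.
  T[0,:] = [+0.0000, -0.1311, -0.0492, -0.5738]
  T[1,:] = [+0.0000, +0.0379, -0.1858, +0.4324]
  T[2,:] = [+0.0000, -0.1145, -0.0900, +0.0029]
  T[3,:] = [+0.0000, +0.0339, -0.0870, +0.3176]
|roots of det(T-λI)|: 0.3928, 0.1621, 0.0348, 0.0000.
ρ = 0.3928; 0.3928 < 1, so it converges for any x₀.

yes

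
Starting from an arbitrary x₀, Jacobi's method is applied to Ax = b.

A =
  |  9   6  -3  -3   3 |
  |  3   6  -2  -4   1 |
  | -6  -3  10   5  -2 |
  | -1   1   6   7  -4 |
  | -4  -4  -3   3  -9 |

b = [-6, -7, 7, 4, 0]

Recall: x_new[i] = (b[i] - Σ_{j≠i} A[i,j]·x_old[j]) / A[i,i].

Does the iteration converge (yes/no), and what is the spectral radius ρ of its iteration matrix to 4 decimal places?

A = D + L + U where D = diag(9, 6, 10, 7, -9).
Jacobi T = -D⁻¹(L+U): T[3,0] = -(-1)/(7) = +0.1429; T[3,3] = 0.
  T[0,:] = [+0.0000, -0.6667, +0.3333, +0.3333, -0.3333]
  T[1,:] = [-0.5000, +0.0000, +0.3333, +0.6667, -0.1667]
  T[2,:] = [+0.6000, +0.3000, +0.0000, -0.5000, +0.2000]
  T[3,:] = [+0.1429, -0.1429, -0.8571, +0.0000, +0.5714]
  T[4,:] = [-0.4444, -0.4444, -0.3333, +0.3333, +0.0000]
|roots of det(T-λI)|: 1.4516, 0.8263, 0.4656, 0.4656, 0.0220.
spectral radius ρ = 1.4516; 1.4516 > 1 ⇒ diverges.

no, ρ = 1.4516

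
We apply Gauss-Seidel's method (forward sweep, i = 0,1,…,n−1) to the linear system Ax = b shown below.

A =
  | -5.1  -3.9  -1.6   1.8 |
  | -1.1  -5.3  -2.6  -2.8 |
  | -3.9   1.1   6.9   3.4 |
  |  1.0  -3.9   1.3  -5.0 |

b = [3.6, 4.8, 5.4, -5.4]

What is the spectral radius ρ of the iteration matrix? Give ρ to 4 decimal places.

0.9093

Write A = D+L+U with D = diag(-5.1, -5.3, 6.9, -5).
T_GS = -(D+L)⁻¹U: row 0 first, T[0,1] = -(-3.9)/(-5.1) = -0.7647; later rows by forward substitution.
  T[0,:] = [+0.0000 -0.7647 -0.3137 +0.3529]
  T[1,:] = [+0.0000 +0.1587 -0.4255 -0.6016]
  T[2,:] = [+0.0000 -0.4575 -0.1095 -0.1974]
  T[3,:] = [+0.0000 -0.3957 +0.2406 +0.4885]
|eigenvalues of T|: 0.9093, 0.4600, 0.0884, 0.0000.
ρ(T) = max|λ| = 0.9093; 0.9093 < 1, so it converges for any x₀.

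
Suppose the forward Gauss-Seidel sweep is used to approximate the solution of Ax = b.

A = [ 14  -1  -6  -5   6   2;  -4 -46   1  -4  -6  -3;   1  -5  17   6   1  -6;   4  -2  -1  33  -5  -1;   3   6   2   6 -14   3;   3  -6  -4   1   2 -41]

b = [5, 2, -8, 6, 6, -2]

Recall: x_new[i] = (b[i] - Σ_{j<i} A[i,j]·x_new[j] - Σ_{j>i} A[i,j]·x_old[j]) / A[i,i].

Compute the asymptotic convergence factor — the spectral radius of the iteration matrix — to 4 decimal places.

A = D + L + U where D = diag(14, -46, 17, 33, -14, -41).
GS T = -(D+L)⁻¹U: row 0 first, T[0,3] = -(-5)/(14) = +0.3571; later rows by forward substitution.
  T[0,:] = [+0.0000, +0.0714, +0.4286, +0.3571, -0.4286, -0.1429]
  T[1,:] = [+0.0000, -0.0062, -0.0155, -0.1180, -0.0932, -0.0528]
  T[2,:] = [+0.0000, -0.0060, -0.0298, -0.4087, -0.0610, +0.3458]
  T[3,:] = [+0.0000, -0.0092, -0.0538, -0.0628, +0.1960, +0.0549]
  T[4,:] = [+0.0000, +0.0078, +0.0579, -0.0594, -0.0565, +0.2340]
  T[5,:] = [+0.0000, +0.0069, +0.0380, +0.0788, -0.0097, -0.0237]
|eigenvalues of T|: 0.2427, 0.1239, 0.1239, 0.0712, 0.0049, 0.0000.
ρ = 0.2427; 0.2427 < 1: convergent.

0.2427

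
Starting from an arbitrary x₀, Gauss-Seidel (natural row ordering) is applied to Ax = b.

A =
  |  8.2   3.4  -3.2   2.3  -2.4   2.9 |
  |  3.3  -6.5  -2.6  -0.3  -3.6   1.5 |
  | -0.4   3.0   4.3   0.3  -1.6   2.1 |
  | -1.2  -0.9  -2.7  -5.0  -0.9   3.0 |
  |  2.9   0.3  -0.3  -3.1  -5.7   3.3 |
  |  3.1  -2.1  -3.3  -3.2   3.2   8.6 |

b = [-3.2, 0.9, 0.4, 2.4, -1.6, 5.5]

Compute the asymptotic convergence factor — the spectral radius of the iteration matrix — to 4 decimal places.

Diagonal D = diag(8.2, -6.5, 4.3, -5, -5.7, 8.6); L, U strict lower/upper.
GS T = -(D+L)⁻¹U: row 0 first, T[0,2] = -(-3.2)/(8.2) = +0.3902; later rows by forward substitution.
  T[0,:] = [+0.0000 -0.4146 +0.3902 -0.2805 +0.2927 -0.3537]
  T[1,:] = [+0.0000 -0.2105 -0.2019 -0.1886 -0.4053 +0.0512]
  T[2,:] = [+0.0000 +0.1083 +0.1771 +0.0357 +0.6821 -0.5570]
  T[3,:] = [+0.0000 +0.0789 -0.1530 +0.0820 -0.5456 +0.9764]
  T[4,:] = [+0.0000 -0.2707 +0.2618 -0.1991 +0.3884 -0.1000]
  T[5,:] = [+0.0000 +0.2697 -0.2763 +0.1733 -0.2903 +0.3268]
|λ(T)| sorted: 1.2058, 0.5736, 0.1008, 0.0789, 0.0789, 0.0000.
ρ = 1.2058; 1.2058 > 1: divergent.

1.2058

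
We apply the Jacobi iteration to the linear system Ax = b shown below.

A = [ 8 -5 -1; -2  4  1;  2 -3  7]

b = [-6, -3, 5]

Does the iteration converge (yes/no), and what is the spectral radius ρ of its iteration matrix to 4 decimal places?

Diagonal D = diag(8, 4, 7); L, U strict lower/upper.
Jacobi: T = -D⁻¹(L+U), T[2,1] = -(-3)/(7) = +0.4286; T[2,2] = 0.
  T[0,:] = [+0.0000, +0.6250, +0.1250]
  T[1,:] = [+0.5000, +0.0000, -0.2500]
  T[2,:] = [-0.2857, +0.4286, +0.0000]
eigenvalue magnitudes: 0.5478, 0.3611, 0.3611.
ρ = 0.5478; 0.5478 < 1 ⇒ converges.

yes, ρ = 0.5478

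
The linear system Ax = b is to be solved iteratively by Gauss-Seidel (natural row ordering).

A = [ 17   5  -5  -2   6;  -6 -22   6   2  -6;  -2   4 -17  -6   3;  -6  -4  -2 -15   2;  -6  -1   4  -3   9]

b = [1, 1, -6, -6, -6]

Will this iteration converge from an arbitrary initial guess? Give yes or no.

yes

Write A = D+L+U with D = diag(17, -22, -17, -15, 9).
GS T = -(D+L)⁻¹U: row 0 first, T[0,2] = -(-5)/(17) = +0.2941; later rows by forward substitution.
  T[0,:] = [+0.0000 -0.2941 +0.2941 +0.1176 -0.3529]
  T[1,:] = [+0.0000 +0.0802 +0.1925 +0.0588 -0.1765]
  T[2,:] = [+0.0000 +0.0535 +0.0107 -0.3529 +0.1765]
  T[3,:] = [+0.0000 +0.0891 -0.1704 -0.0157 +0.2980]
  T[4,:] = [+0.0000 -0.1812 +0.1559 +0.2366 -0.2340]
|roots of det(T-λI)|: 0.6268, 0.2602, 0.1242, 0.1242, 0.0000.
spectral radius ρ = 0.6268; 0.6268 < 1: convergent.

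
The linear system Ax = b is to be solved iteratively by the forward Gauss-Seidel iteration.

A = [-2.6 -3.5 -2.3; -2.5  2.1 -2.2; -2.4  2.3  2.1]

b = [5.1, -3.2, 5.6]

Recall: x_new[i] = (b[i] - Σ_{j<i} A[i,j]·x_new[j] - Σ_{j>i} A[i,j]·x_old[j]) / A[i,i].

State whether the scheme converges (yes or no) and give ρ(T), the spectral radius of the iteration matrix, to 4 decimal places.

no, ρ = 1.6006

Let D = diag(-2.6, 2.1, 2.1); L, U the strict triangles.
T_GS = -(D+L)⁻¹U: row 0 first, T[0,1] = -(-3.5)/(-2.6) = -1.3462; later rows by forward substitution.
  T[0,:] = [+0.0000 -1.3462 -0.8846]
  T[1,:] = [+0.0000 -1.6026 -0.0055]
  T[2,:] = [+0.0000 +0.2167 -1.0050]
|roots of det(T-λI)|: 1.6006, 1.0070, 0.0000.
spectral radius ρ = 1.6006; 1.6006 > 1, so it fails to converge.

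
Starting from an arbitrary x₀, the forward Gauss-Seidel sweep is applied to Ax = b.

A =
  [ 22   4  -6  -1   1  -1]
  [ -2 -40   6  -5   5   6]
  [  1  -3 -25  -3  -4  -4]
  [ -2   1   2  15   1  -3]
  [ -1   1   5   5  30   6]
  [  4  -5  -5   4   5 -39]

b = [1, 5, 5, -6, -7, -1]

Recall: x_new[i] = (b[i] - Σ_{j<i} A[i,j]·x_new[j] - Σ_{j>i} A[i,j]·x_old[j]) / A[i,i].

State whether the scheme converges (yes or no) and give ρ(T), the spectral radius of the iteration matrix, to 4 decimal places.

yes, ρ = 0.1598

Let D = diag(22, -40, -25, 15, 30, -39); L, U the strict triangles.
T_GS = -(D+L)⁻¹U: row 0 first, T[0,3] = -(-1)/(22) = +0.0455; later rows by forward substitution.
  T[0,:] = [+0.0000 -0.1818 +0.2727 +0.0455 -0.0455 +0.0455]
  T[1,:] = [+0.0000 +0.0091 +0.1364 -0.1273 +0.1273 +0.1477]
  T[2,:] = [+0.0000 -0.0084 -0.0055 -0.1029 -0.1771 -0.1759]
  T[3,:] = [+0.0000 -0.0237 +0.0280 +0.0283 -0.0576 +0.2197]
  T[4,:] = [+0.0000 -0.0010 +0.0008 +0.0182 +0.0334 -0.2107]
  T[5,:] = [+0.0000 -0.0213 +0.0142 +0.0394 +0.0001 +0.0038]
|eigenvalues of T|: 0.1598, 0.1210, 0.1210, 0.0437, 0.0437, 0.0000.
ρ(T) = max|λ| = 0.1598; 0.1598 < 1 ⇒ converges.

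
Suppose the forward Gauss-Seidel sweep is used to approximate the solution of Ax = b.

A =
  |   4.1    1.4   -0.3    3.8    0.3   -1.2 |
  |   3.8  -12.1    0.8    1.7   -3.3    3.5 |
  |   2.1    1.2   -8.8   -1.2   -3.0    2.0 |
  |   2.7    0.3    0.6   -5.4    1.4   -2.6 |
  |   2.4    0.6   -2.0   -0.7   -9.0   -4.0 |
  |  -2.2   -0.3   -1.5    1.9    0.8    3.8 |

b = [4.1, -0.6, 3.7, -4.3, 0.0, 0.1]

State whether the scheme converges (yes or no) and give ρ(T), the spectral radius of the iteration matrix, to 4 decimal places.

yes, ρ = 0.7905

Split A = D + L + U, D = diag(4.1, -12.1, -8.8, -5.4, -9, 3.8).
GS T = -(D+L)⁻¹U: row 0 first, T[0,5] = -(-1.2)/(4.1) = +0.2927; later rows by forward substitution.
  T[0,:] = [+0.0000, -0.3415, +0.0732, -0.9268, -0.0732, +0.2927]
  T[1,:] = [+0.0000, -0.1072, +0.0891, -0.1506, -0.2957, +0.3812]
  T[2,:] = [+0.0000, -0.0961, +0.0296, -0.3781, -0.3987, +0.3491]
  T[3,:] = [+0.0000, -0.1874, +0.0448, -0.5138, +0.1619, -0.2752]
  T[4,:] = [+0.0000, -0.0623, +0.0154, -0.1332, +0.0368, -0.3972]
  T[5,:] = [+0.0000, -0.1373, +0.0354, -0.4128, -0.3118, +0.5585]
moduli |λ_i(T)| = 0.7905, 0.5543, 0.1752, 0.0876, 0.0306, 0.0000.
spectral radius ρ = 0.7905; 0.7905 < 1: convergent.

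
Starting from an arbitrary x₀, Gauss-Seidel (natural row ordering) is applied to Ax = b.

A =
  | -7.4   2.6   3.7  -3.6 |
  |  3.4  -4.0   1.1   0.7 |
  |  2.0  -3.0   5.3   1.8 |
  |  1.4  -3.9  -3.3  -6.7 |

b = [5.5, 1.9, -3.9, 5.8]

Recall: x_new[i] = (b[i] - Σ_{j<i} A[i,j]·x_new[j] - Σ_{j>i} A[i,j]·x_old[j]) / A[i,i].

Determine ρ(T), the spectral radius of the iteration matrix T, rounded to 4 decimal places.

Write A = D+L+U with D = diag(-7.4, -4, 5.3, -6.7).
Gauss-Seidel: T = -(D+L)⁻¹U, row 0 first, T[0,2] = -(3.7)/(-7.4) = +0.5000; later rows by forward substitution.
  T[0,:] = [+0.0000  +0.3514  +0.5000  -0.4865]
  T[1,:] = [+0.0000  +0.2986  +0.7000  -0.2385]
  T[2,:] = [+0.0000  +0.0365  +0.2075  -0.2911]
  T[3,:] = [+0.0000  -0.1184  -0.4052  +0.1805]
|λ(T)| sorted: 0.6989, 0.1053, 0.0931, 0.0000.
ρ(T) = max|λ| = 0.6989; 0.6989 < 1, so it converges for any x₀.

0.6989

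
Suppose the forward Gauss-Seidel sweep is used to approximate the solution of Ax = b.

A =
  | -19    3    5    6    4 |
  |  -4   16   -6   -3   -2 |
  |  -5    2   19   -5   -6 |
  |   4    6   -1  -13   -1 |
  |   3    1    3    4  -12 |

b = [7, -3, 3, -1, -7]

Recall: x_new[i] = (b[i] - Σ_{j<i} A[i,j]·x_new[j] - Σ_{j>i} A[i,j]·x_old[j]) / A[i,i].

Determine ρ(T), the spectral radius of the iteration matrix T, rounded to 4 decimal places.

Diagonal D = diag(-19, 16, 19, -13, -12); L, U strict lower/upper.
T_GS = -(D+L)⁻¹U: row 0 first, T[0,2] = -(5)/(-19) = +0.2632; later rows by forward substitution.
  T[0,:] = [+0.0000  +0.1579  +0.2632  +0.3158  +0.2105]
  T[1,:] = [+0.0000  +0.0395  +0.4408  +0.2664  +0.1776]
  T[2,:] = [+0.0000  +0.0374  +0.0229  +0.3182  +0.3525]
  T[3,:] = [+0.0000  +0.0639  +0.2827  +0.1957  +0.0427]
  T[4,:] = [+0.0000  +0.0734  +0.2025  +0.2459  +0.1698]
eigenvalue magnitudes: 0.6833, 0.1393, 0.1393, 0.0226, 0.0000.
spectral radius ρ = 0.6833; 0.6833 < 1, so it converges for any x₀.

0.6833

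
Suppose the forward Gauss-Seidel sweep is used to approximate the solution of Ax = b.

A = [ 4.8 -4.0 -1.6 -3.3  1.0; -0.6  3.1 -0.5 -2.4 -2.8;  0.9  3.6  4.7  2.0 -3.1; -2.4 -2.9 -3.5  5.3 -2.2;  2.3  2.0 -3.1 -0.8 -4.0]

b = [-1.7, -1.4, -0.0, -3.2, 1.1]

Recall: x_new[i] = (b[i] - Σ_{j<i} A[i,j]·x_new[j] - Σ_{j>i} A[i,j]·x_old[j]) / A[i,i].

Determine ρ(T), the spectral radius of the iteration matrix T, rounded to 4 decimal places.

Diagonal D = diag(4.8, 3.1, 4.7, 5.3, -4); L, U strict lower/upper.
GS T = -(D+L)⁻¹U: row 0 first, T[0,2] = -(-1.6)/(4.8) = +0.3333; later rows by forward substitution.
  T[0,:] = [+0.0000  +0.8333  +0.3333  +0.6875  -0.2083]
  T[1,:] = [+0.0000  +0.1613  +0.2258  +0.9073  +0.8629]
  T[2,:] = [+0.0000  -0.2831  -0.2368  -1.2521  +0.0385]
  T[3,:] = [+0.0000  +0.2786  +0.1181  -0.0191  +0.8183]
  T[4,:] = [+0.0000  +0.7235  +0.4645  +1.8231  +0.1181]
eigenvalue magnitudes: 1.6269, 1.3025, 0.3210, 0.0201, 0.0000.
ρ(T) = max|λ| = 1.6269; 1.6269 > 1 ⇒ diverges.

1.6269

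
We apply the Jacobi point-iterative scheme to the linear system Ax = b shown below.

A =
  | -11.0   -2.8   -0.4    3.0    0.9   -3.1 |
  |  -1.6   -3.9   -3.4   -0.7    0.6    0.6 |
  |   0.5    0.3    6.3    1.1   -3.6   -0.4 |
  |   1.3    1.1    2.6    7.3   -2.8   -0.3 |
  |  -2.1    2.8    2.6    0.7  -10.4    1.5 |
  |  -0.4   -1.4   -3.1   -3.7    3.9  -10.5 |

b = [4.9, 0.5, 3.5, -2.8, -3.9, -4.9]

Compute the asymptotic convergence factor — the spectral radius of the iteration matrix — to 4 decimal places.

0.8320

Write A = D+L+U with D = diag(-11, -3.9, 6.3, 7.3, -10.4, -10.5).
T_J = -D⁻¹(L+U): T[1,2] = -(-3.4)/(-3.9) = -0.8718; T[1,1] = 0.
  T[0,:] = [+0.0000, -0.2545, -0.0364, +0.2727, +0.0818, -0.2818]
  T[1,:] = [-0.4103, +0.0000, -0.8718, -0.1795, +0.1538, +0.1538]
  T[2,:] = [-0.0794, -0.0476, +0.0000, -0.1746, +0.5714, +0.0635]
  T[3,:] = [-0.1781, -0.1507, -0.3562, +0.0000, +0.3836, +0.0411]
  T[4,:] = [-0.2019, +0.2692, +0.2500, +0.0673, +0.0000, +0.1442]
  T[5,:] = [-0.0381, -0.1333, -0.2952, -0.3524, +0.3714, +0.0000]
|roots of det(T-λI)|: 0.8320, 0.5471, 0.5471, 0.1172, 0.1172, 0.1137.
ρ = 0.8320; 0.8320 < 1, so it converges for any x₀.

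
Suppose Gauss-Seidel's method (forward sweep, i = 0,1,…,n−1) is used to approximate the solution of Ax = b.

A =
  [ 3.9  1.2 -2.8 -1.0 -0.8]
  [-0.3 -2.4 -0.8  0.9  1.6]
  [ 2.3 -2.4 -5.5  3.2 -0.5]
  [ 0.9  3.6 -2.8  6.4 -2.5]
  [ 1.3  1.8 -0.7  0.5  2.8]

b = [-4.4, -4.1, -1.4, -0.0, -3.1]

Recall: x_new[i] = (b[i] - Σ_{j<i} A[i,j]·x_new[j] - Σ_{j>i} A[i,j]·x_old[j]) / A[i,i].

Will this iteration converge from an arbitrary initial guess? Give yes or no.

Write A = D+L+U with D = diag(3.9, -2.4, -5.5, 6.4, 2.8).
Gauss-Seidel: T = -(D+L)⁻¹U, row 0 first, T[0,1] = -(1.2)/(3.9) = -0.3077; later rows by forward substitution.
  T[0,:] = [+0.0000, -0.3077, +0.7179, +0.2564, +0.2051]
  T[1,:] = [+0.0000, +0.0385, -0.4231, +0.3429, +0.6410]
  T[2,:] = [+0.0000, -0.1455, +0.4848, +0.5394, -0.2848]
  T[3,:] = [+0.0000, -0.0420, +0.3491, +0.0070, -0.1234]
  T[4,:] = [+0.0000, +0.0893, -0.0025, -0.2059, -0.5565]
|λ(T)| sorted: 0.8235, 0.6535, 0.2705, 0.0743, 0.0000.
ρ = 0.8235; 0.8235 < 1, so it converges for any x₀.

yes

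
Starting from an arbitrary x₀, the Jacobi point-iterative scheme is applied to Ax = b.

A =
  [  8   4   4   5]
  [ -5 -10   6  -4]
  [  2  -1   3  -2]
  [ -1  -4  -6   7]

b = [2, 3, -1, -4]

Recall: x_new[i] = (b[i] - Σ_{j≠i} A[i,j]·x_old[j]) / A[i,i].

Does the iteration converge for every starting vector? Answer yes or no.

Split A = D + L + U, D = diag(8, -10, 3, 7).
Jacobi: T = -D⁻¹(L+U), T[2,0] = -(2)/(3) = -0.6667; T[2,2] = 0.
  T[0,:] = [+0.0000  -0.5000  -0.5000  -0.6250]
  T[1,:] = [-0.5000  +0.0000  +0.6000  -0.4000]
  T[2,:] = [-0.6667  +0.3333  +0.0000  +0.6667]
  T[3,:] = [+0.1429  +0.5714  +0.8571  +0.0000]
moduli |λ_i(T)| = 1.3414, 0.7281, 0.7281, 0.2043.
ρ = 1.3414; 1.3414 > 1 ⇒ diverges.

no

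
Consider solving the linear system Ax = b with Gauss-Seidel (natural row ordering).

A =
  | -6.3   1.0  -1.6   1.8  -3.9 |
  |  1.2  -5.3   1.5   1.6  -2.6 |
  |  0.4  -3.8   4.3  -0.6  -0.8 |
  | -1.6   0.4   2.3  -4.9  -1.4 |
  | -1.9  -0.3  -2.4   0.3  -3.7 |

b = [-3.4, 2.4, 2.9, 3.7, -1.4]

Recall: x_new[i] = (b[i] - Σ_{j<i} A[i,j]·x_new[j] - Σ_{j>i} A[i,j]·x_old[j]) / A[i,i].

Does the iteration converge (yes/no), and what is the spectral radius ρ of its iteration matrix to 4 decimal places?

yes, ρ = 0.9113

Write A = D+L+U with D = diag(-6.3, -5.3, 4.3, -4.9, -3.7).
T_GS = -(D+L)⁻¹U: row 0 first, T[0,1] = -(1)/(-6.3) = +0.1587; later rows by forward substitution.
  T[0,:] = [+0.0000  +0.1587  -0.2540  +0.2857  -0.6190]
  T[1,:] = [+0.0000  +0.0359  +0.2255  +0.3666  -0.6307]
  T[2,:] = [+0.0000  +0.0170  +0.2229  +0.4369  -0.3138]
  T[3,:] = [+0.0000  -0.0409  +0.2060  +0.1417  -0.2823]
  T[4,:] = [+0.0000  -0.0988  -0.0158  -0.4484  +0.5497]
eigenvalue magnitudes: 0.9113, 0.2169, 0.2011, 0.0231, 0.0000.
ρ = 0.9113; 0.9113 < 1, so it converges for any x₀.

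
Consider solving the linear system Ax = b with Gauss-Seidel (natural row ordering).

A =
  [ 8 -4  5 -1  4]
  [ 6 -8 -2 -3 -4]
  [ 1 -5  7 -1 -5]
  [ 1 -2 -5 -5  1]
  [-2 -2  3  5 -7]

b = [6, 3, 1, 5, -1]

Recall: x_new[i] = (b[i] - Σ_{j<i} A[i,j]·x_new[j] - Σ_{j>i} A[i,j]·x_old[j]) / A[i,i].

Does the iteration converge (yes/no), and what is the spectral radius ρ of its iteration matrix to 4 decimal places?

no, ρ = 1.1470

Let D = diag(8, -8, 7, -5, -7); L, U the strict triangles.
GS T = -(D+L)⁻¹U: row 0 first, T[0,2] = -(5)/(8) = -0.6250; later rows by forward substitution.
  T[0,:] = [+0.0000 +0.5000 -0.6250 +0.1250 -0.5000]
  T[1,:] = [+0.0000 +0.3750 -0.7188 -0.2812 -0.8750]
  T[2,:] = [+0.0000 +0.1964 -0.4241 -0.0759 +0.1607]
  T[3,:] = [+0.0000 -0.2464 +0.5866 +0.2134 +0.2893]
  T[4,:] = [+0.0000 -0.3418 +0.6212 +0.1645 +0.6684]
eigenvalue magnitudes: 1.1470, 0.3945, 0.0475, 0.0475, 0.0000.
ρ(T) = max|λ| = 1.1470; 1.1470 > 1: divergent.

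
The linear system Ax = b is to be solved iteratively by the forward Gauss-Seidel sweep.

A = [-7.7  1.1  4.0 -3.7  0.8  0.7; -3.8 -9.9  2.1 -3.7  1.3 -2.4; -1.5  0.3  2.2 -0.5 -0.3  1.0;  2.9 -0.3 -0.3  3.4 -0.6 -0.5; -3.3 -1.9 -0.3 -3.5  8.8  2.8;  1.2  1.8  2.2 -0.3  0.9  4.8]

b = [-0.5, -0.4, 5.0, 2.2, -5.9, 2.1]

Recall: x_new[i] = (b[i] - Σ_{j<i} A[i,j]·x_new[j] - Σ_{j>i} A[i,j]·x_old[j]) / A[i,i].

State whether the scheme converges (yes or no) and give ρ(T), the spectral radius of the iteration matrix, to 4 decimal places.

yes, ρ = 0.9401

Diagonal D = diag(-7.7, -9.9, 2.2, 3.4, 8.8, 4.8); L, U strict lower/upper.
T_GS = -(D+L)⁻¹U: row 0 first, T[0,1] = -(1.1)/(-7.7) = +0.1429; later rows by forward substitution.
  T[0,:] = [+0.0000  +0.1429  +0.5195  -0.4805  +0.1039  +0.0909]
  T[1,:] = [+0.0000  -0.0548  +0.0127  -0.1893  +0.0914  -0.2773]
  T[2,:] = [+0.0000  +0.1049  +0.3525  -0.0745  +0.1947  -0.3547]
  T[3,:] = [+0.0000  -0.1174  -0.4109  +0.3866  +0.1131  +0.0137]
  T[4,:] = [+0.0000  -0.0014  +0.0462  -0.0699  +0.1103  -0.3506]
  T[5,:] = [+0.0000  -0.0703  -0.3305  +0.2625  -0.1631  +0.3105]
eigenvalue magnitudes: 0.9401, 0.1954, 0.1954, 0.0755, 0.0356, 0.0000.
ρ(T) = max|λ| = 0.9401; 0.9401 < 1: convergent.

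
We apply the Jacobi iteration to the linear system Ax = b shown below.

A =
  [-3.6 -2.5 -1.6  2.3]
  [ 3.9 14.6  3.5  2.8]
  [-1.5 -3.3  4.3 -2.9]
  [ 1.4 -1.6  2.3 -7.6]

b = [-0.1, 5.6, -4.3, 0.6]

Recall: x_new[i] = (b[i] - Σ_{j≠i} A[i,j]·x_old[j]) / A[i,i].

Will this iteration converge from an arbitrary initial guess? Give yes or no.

Let D = diag(-3.6, 14.6, 4.3, -7.6); L, U the strict triangles.
Jacobi: T = -D⁻¹(L+U), T[2,1] = -(-3.3)/(4.3) = +0.7674; T[2,2] = 0.
  T[0,:] = [+0.0000, -0.6944, -0.4444, +0.6389]
  T[1,:] = [-0.2671, +0.0000, -0.2397, -0.1918]
  T[2,:] = [+0.3488, +0.7674, +0.0000, +0.6744]
  T[3,:] = [+0.1842, -0.2105, +0.3026, +0.0000]
|roots of det(T-λI)|: 0.7019, 0.5590, 0.5590, 0.0383.
ρ(T) = max|λ| = 0.7019; 0.7019 < 1: convergent.

yes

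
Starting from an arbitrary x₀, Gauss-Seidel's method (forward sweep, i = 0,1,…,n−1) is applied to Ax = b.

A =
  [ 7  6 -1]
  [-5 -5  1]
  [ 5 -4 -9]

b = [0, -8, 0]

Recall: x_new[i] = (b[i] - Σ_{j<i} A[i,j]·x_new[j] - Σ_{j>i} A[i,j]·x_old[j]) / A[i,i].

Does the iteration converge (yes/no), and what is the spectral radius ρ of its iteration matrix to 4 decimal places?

yes, ρ = 0.7907

Diagonal D = diag(7, -5, -9); L, U strict lower/upper.
GS T = -(D+L)⁻¹U: row 0 first, T[0,1] = -(6)/(7) = -0.8571; later rows by forward substitution.
  T[0,:] = [+0.0000, -0.8571, +0.1429]
  T[1,:] = [+0.0000, +0.8571, +0.0571]
  T[2,:] = [+0.0000, -0.8571, +0.0540]
|λ(T)| sorted: 0.7907, 0.1205, 0.0000.
ρ(T) = max|λ| = 0.7907; 0.7907 < 1: convergent.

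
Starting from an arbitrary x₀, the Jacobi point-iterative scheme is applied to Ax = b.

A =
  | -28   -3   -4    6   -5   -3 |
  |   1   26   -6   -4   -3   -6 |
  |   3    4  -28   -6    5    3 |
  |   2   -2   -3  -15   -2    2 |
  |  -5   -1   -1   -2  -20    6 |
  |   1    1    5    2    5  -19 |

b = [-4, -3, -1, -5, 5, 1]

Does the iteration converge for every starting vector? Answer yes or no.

yes

Split A = D + L + U, D = diag(-28, 26, -28, -15, -20, -19).
Jacobi: T = -D⁻¹(L+U), T[2,5] = -(3)/(-28) = +0.1071; T[2,2] = 0.
  T[0,:] = [+0.0000  -0.1071  -0.1429  +0.2143  -0.1786  -0.1071]
  T[1,:] = [-0.0385  +0.0000  +0.2308  +0.1538  +0.1154  +0.2308]
  T[2,:] = [+0.1071  +0.1429  +0.0000  -0.2143  +0.1786  +0.1071]
  T[3,:] = [+0.1333  -0.1333  -0.2000  +0.0000  -0.1333  +0.1333]
  T[4,:] = [-0.2500  -0.0500  -0.0500  -0.1000  +0.0000  +0.3000]
  T[5,:] = [+0.0526  +0.0526  +0.2632  +0.1053  +0.2632  +0.0000]
eigenvalue magnitudes: 0.5191, 0.4072, 0.1742, 0.1742, 0.1433, 0.1433.
ρ = 0.5191; 0.5191 < 1 ⇒ converges.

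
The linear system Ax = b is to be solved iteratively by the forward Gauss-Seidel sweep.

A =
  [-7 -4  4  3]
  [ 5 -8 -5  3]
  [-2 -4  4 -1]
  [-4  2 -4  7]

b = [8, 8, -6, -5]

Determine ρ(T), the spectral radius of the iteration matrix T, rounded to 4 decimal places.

Let D = diag(-7, -8, 4, 7); L, U the strict triangles.
Gauss-Seidel: T = -(D+L)⁻¹U, row 0 first, T[0,3] = -(3)/(-7) = +0.4286; later rows by forward substitution.
  T[0,:] = [+0.0000 -0.5714 +0.5714 +0.4286]
  T[1,:] = [+0.0000 -0.3571 -0.2679 +0.6429]
  T[2,:] = [+0.0000 -0.6429 +0.0179 +1.1071]
  T[3,:] = [+0.0000 -0.5918 +0.4133 +0.6939]
|λ(T)| sorted: 0.9369, 0.4652, 0.1171, 0.0000.
ρ(T) = max|λ| = 0.9369; 0.9369 < 1 ⇒ converges.

0.9369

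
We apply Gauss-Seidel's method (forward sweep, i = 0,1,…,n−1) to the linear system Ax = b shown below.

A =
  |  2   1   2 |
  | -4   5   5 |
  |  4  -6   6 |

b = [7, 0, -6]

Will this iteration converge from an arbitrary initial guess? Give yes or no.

no

Let D = diag(2, 5, 6); L, U the strict triangles.
T_GS = -(D+L)⁻¹U: row 0 first, T[0,2] = -(2)/(2) = -1.0000; later rows by forward substitution.
  T[0,:] = [+0.0000, -0.5000, -1.0000]
  T[1,:] = [+0.0000, -0.4000, -1.8000]
  T[2,:] = [+0.0000, -0.0667, -1.1333]
|eigenvalues of T|: 1.2711, 0.2622, 0.0000.
spectral radius ρ = 1.2711; 1.2711 > 1: divergent.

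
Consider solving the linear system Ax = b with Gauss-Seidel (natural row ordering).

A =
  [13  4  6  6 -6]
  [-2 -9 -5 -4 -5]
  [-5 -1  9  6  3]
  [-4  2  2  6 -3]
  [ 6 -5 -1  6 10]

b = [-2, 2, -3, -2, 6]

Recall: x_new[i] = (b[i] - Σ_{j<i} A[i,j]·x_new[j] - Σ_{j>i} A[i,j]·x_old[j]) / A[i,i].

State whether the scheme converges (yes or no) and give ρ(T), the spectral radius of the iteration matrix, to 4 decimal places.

A = D + L + U where D = diag(13, -9, 9, 6, 10).
T_GS = -(D+L)⁻¹U: row 0 first, T[0,1] = -(4)/(13) = -0.3077; later rows by forward substitution.
  T[0,:] = [+0.0000  -0.3077  -0.4615  -0.4615  +0.4615]
  T[1,:] = [+0.0000  +0.0684  -0.4530  -0.3419  -0.6581]
  T[2,:] = [+0.0000  -0.1633  -0.3067  -0.9611  -0.1500]
  T[3,:] = [+0.0000  -0.1735  -0.0544  +0.1266  +1.0771]
  T[4,:] = [+0.0000  +0.3066  +0.0524  -0.0661  -1.2672]
moduli |λ_i(T)| = 1.2310, 0.3284, 0.3284, 0.2575, 0.0000.
ρ(T) = max|λ| = 1.2310; 1.2310 > 1 ⇒ diverges.

no, ρ = 1.2310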